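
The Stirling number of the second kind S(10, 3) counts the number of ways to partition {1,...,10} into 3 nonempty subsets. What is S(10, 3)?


Using the explicit formula S(n,k) = (1/k!) sum_{j=0}^{k} (-1)^(k-j) C(k,j) j^n:
S(10, 3) = 9330
Equivalently, S(n,k) is n! times the coefficient of x^n in the EGF (e^x - 1)^k / k!.

9330


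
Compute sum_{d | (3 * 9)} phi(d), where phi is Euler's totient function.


First, 3 * 9 = 27. One classical identity is sum_{d | n} phi(d) = n (each k in [1, n] has a unique gcd with n, and among the k's with gcd(k, n) = n/d there are phi(d) of them). So the sum equals 27. We also verify directly:
Divisors of 27: 1, 3, 9, 27.
phi values: 1, 2, 6, 18.
Sum = 27.

27


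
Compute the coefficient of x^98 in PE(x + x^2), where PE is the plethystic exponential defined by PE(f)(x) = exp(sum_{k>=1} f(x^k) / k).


With f(x) = x + x^2, the exponent is sum_{k>=1} (x^k + x^(2k)) / k = -ln(1 - x) - ln(1 - x^2). Exponentiating:
PE(x + x^2) = 1 / ((1 - x)(1 - x^2)).
This is the generating function for partitions of n into parts of size 1 or 2. The number of 2's can be any j in 0..49, and the rest are 1's, so
[x^98] = floor(98/2) + 1 = 50.

50


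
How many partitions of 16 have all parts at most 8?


Using the generating function (1-x)^(-1)(1-x^2)^(-1)...(1-x^8)^(-1),
the coefficient of x^16 counts these restricted partitions.
Result = 186

186


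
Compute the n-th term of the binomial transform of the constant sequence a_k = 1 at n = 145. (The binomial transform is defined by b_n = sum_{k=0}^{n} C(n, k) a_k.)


With a_k = 1 for all k, b_n = sum_{k=0}^{n} C(n, k) = 2^n by the binomial theorem.
For n = 145: 2^145 = 44601490397061246283071436545296723011960832.

44601490397061246283071436545296723011960832


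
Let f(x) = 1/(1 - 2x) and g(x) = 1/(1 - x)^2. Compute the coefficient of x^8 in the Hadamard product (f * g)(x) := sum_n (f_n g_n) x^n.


f has coefficients f_k = 2^k. For g = 1/(1 - x)^2 the coefficient is g_k = C(k + 1, 1) = k + 1. The Hadamard coefficient is (f * g)_k = 2^k * (k + 1).
For k = 8: 2^8 * 9 = 256 * 9 = 2304.

2304


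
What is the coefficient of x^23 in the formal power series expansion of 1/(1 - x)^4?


The negative binomial / multiset identity is
1/(1 - x)^r = sum_{k>=0} C(k + r - 1, r - 1) x^k.
Here r = 4 and k = 23, so the coefficient is
C(23 + 3, 3) = C(26, 3)
= 2600

2600


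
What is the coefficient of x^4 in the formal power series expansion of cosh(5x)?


The Maclaurin series is cosh(t) = sum_{m>=0} t^(2m) / (2m)!, so substituting t = 5x, only even powers of x are nonzero, with coefficient of x^(2m) equal to 5^(2m) / (2m)!.
For x^4 the coefficient is 5^4/4! = 625/24 = 625/24.

625/24


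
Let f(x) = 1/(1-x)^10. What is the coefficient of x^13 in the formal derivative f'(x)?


Differentiate: d/dx [ 1/(1-x)^r ] = r / (1-x)^(r+1).
Here r = 10, so f'(x) = 10 / (1-x)^11.
The expansion of 1/(1-x)^(r+1) has coefficient of x^n equal to C(n+r, r).
So the coefficient of x^13 in f'(x) is
10 * C(23, 10) = 10 * 1144066 = 11440660

11440660


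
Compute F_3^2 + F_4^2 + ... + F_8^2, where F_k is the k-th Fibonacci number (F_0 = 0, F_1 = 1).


There is a standard identity sum_{k=0}^{N} F_k^2 = F_N * F_{N+1} (proved inductively from the telescoping relation F_k^2 = F_k F_{k+1} - F_{k-1} F_k). Then
sum_{k=3}^{8} F_k^2 = F_8 F_9 - F_2 F_3.
Computing: F_8 = 21, F_9 = 34, F_2 = 1, F_3 = 2.
Sum = 21 * 34 - 1 * 2 = 712.

712


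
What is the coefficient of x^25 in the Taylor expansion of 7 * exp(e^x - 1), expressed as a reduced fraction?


exp(e^x - 1) = sum_{k>=0} Bell_k x^k / k!, where Bell_k is the k-th Bell number.
So the coefficient of x^25 is 7 * Bell_25 / 25!.
Computing: Bell_25 = 4638590332229999353 and 25! = 15511210043330985984000000, giving
7 * 4638590332229999353/15511210043330985984000000 = 356814640940769181/170452857619021824000000.

356814640940769181/170452857619021824000000


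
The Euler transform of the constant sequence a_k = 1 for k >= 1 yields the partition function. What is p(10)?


The Euler transform converts the sequence a_k = 1 into the number of integer partitions.
Using the recurrence or dynamic programming:
p(10) = 42

42


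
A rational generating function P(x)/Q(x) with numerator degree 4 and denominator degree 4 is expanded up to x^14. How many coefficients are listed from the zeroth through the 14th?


Expanding up to x^14 gives the coefficients for x^0, x^1, ..., x^14.
That is 14 + 1 = 15 coefficients in total.

15


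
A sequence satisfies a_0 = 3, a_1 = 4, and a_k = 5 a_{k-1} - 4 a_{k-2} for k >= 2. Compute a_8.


The characteristic equation is t^2 - 5 t + 4 = 0, with roots r_1 = 4 and r_2 = 1 (so c_1 = r_1 + r_2, c_2 = -r_1 r_2 as required).
One can use the closed form a_n = A r_1^n + B r_2^n, but direct iteration is more reliable:
a_0 = 3, a_1 = 4, a_2 = 8, a_3 = 24, a_4 = 88, a_5 = 344, a_6 = 1368, a_7 = 5464, a_8 = 21848.
So a_8 = 21848.

21848


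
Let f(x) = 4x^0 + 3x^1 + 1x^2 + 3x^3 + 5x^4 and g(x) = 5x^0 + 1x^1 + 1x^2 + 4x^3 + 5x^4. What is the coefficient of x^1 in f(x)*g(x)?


Cauchy product at x^1:
4*1 + 3*5
= 19

19


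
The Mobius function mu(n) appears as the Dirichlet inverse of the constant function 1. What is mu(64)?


64 has a squared prime factor, so mu(64) = 0.
Factorization reveals a repeated prime.

0


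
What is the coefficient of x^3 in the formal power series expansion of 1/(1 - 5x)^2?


The general identity 1/(1 - c x)^r = sum_{k>=0} c^k C(k + r - 1, r - 1) x^k follows by substituting y = c x into 1/(1 - y)^r = sum_{k>=0} C(k + r - 1, r - 1) y^k.
For c = 5, r = 2, k = 3:
5^3 * C(4, 1) = 125 * 4 = 500.

500


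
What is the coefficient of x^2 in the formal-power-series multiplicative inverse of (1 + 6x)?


The inverse is 1/(1 + 6x). Apply the geometric identity 1/(1 - y) = sum_{k>=0} y^k with y = -6x:
1/(1 + 6x) = sum_{k>=0} (-6)^k x^k.
So the coefficient of x^2 is (-6)^2 = 36.

36


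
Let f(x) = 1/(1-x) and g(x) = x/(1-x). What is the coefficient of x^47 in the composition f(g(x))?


First simplify the composition: f(g(x)) = 1/(1 - x/(1-x)) = (1-x)/((1-x) - x) = (1-x)/(1-2x).
Now extract the coefficient. Write (1-x)/(1-2x) = 1/(1-2x) - x/(1-2x).
The coefficient of x^n in 1/(1-2x) is 2^n, and in x/(1-2x) is 2^(n-1) (for n >= 1).
So the coefficient of x^47 is 2^47 - 2^46 = 140737488355328 - 70368744177664 = 70368744177664.

70368744177664


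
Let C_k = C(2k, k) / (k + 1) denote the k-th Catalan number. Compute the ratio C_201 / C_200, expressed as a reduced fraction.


Using C_k = (2k)! / (k! (k+1)!), the ratio C_{k+1}/C_k simplifies to
C_{k+1}/C_k = [(2k+2)! / ((k+1)! (k+2)!)] * [k! (k+1)! / (2k)!]
 = (2k+2)(2k+1) / ((k+1)(k+2)) = 2(2k+1) / (k+2).
For k = 200: 2(2*200 + 1) / (200 + 2) = 802/202 = 401/101.

401/101


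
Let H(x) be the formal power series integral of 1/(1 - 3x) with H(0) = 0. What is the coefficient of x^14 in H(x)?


1/(1 - 3x) = sum_{k>=0} 3^k x^k. Integrating termwise with H(0) = 0:
H(x) = sum_{k>=0} 3^k x^(k+1) / (k+1) = sum_{m>=1} 3^(m-1) x^m / m.
For m = 14: 3^13/14 = 1594323/14 = 1594323/14.

1594323/14


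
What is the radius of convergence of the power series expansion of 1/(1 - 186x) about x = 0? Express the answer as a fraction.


Expanding 1/(1 - 186x) = sum_{k>=0} 186^k x^k, the series converges when |186x| < 1, i.e., |x| < 1/186.
So the radius of convergence is 1/186 = 1/186.

1/186


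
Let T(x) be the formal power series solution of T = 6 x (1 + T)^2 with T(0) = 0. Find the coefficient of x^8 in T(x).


Apply the Lagrange inversion formula: if T = 6 x * phi(T) with phi(t) = (1 + t)^2, then [x^n] T = 6^n * (1/n) [t^(n-1)] phi(t)^n = 6^n * (1/n) [t^(n-1)] (1 + t)^(2n) = 6^n * (1/n) C(2n, n-1).
Using the identity C(2n, n-1) = C(2n, n) * n / (n+1), the unscaled factor equals C(2n, n) / (n+1) = C_n, the n-th Catalan number.
For n = 8: C_8 = C(16, 8) / 9 = 12870/9 = 1430.
With the 6^8 = 1679616 factor, the coefficient is 1679616 * 1430 = 2401850880.

2401850880


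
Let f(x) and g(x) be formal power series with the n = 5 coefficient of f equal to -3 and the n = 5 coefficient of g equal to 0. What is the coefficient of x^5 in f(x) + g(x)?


Addition of formal power series is termwise.
The coefficient of x^5 in f + g = -3 + 0
= -3

-3


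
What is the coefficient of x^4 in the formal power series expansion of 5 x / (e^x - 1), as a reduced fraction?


The exponential generating function for Bernoulli numbers is
x / (e^x - 1) = sum_{k>=0} B_k x^k / k!.
So the coefficient of x^4 in 5 x / (e^x - 1) is 5 B_4 / 4!.
Computing: B_4 = -1/30, 4! = 24, giving
5 * -1/30 / 24 = -1/144.

-1/144


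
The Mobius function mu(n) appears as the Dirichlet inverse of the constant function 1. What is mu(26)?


26 = 2 * 13 (all distinct primes).
mu(26) = (-1)^2 = 1

1


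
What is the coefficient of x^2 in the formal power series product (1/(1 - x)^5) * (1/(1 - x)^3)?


Combine the factors: (1/(1 - x)^5) * (1/(1 - x)^3) = 1/(1 - x)^8.
Then use 1/(1 - x)^r = sum_{k>=0} C(k + r - 1, r - 1) x^k with r = 8 and k = 2:
C(9, 7) = 36.

36


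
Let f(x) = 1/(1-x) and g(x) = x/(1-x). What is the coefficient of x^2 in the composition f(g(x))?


First simplify the composition: f(g(x)) = 1/(1 - x/(1-x)) = (1-x)/((1-x) - x) = (1-x)/(1-2x).
Now extract the coefficient. Write (1-x)/(1-2x) = 1/(1-2x) - x/(1-2x).
The coefficient of x^n in 1/(1-2x) is 2^n, and in x/(1-2x) is 2^(n-1) (for n >= 1).
So the coefficient of x^2 is 2^2 - 2^1 = 4 - 2 = 2.

2


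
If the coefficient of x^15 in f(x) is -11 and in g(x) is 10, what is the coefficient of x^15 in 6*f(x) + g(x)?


Scalar multiplication scales coefficients: 6 * -11 = -66.
Then add the g coefficient: -66 + 10
= -56

-56


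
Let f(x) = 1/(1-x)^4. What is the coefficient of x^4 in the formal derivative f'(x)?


Differentiate: d/dx [ 1/(1-x)^r ] = r / (1-x)^(r+1).
Here r = 4, so f'(x) = 4 / (1-x)^5.
The expansion of 1/(1-x)^(r+1) has coefficient of x^n equal to C(n+r, r).
So the coefficient of x^4 in f'(x) is
4 * C(8, 4) = 4 * 70 = 280

280


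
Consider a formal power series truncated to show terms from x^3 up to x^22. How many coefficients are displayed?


From x^3 to x^22 inclusive, the count is 22 - 3 + 1 = 20.

20


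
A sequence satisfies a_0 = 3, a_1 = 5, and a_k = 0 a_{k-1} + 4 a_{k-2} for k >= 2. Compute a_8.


The characteristic equation is t^2 - 0 t - 4 = 0, with roots r_1 = 2 and r_2 = -2 (so c_1 = r_1 + r_2, c_2 = -r_1 r_2 as required).
One can use the closed form a_n = A r_1^n + B r_2^n, but direct iteration is more reliable:
a_0 = 3, a_1 = 5, a_2 = 12, a_3 = 20, a_4 = 48, a_5 = 80, a_6 = 192, a_7 = 320, a_8 = 768.
So a_8 = 768.

768


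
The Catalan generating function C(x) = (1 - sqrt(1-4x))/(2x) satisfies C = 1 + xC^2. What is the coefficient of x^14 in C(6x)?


Substituting x -> 6x scales the n-th coefficient by 6^n, so [x^14] C(6x) = 6^14 * C_14.
C_14 = C(2*14, 14)/(15) = 40116600/15 = 2674440.
So 6^14 * 2674440 = 78364164096 * 2674440 = 209580255024906240.

209580255024906240


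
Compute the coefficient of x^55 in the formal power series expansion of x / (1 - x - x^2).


Let f(x) = sum_{k>=0} a_k x^k. Multiplying f(x) * (1 - x - x^2) = x and matching coefficients gives a_0 = 0, a_1 = 1, and a_k = a_{k-1} + a_{k-2} for k >= 2. These are the Fibonacci numbers F_k.
Iterating from F_0 = 0, F_1 = 1:
F_0=0, F_1=1, F_2=1, F_3=2, F_4=3, F_5=5, F_6=8, F_7=13, F_8=21, F_9=34, ...
F_55 = 139583862445.

139583862445


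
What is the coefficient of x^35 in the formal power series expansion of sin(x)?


The Maclaurin series is sin(t) = sum_{k>=0} (-1)^k t^(2k+1) / (2k+1)!, so substituting t = x, only odd powers of x are nonzero, with coefficient of x^(2k+1) equal to (-1)^k / (2k+1)!.
Write 35 = 2*17 + 1, giving the coefficient (-1)^17 / 35! = -1/10333147966386144929666651337523200000000 = -1/10333147966386144929666651337523200000000.

-1/10333147966386144929666651337523200000000


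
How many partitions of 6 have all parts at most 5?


Using the generating function (1-x)^(-1)(1-x^2)^(-1)...(1-x^5)^(-1),
the coefficient of x^6 counts these restricted partitions.
Result = 10

10


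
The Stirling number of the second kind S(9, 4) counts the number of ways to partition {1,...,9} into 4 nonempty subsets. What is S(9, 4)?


Using the explicit formula S(n,k) = (1/k!) sum_{j=0}^{k} (-1)^(k-j) C(k,j) j^n:
S(9, 4) = 7770
Equivalently, S(n,k) is n! times the coefficient of x^n in the EGF (e^x - 1)^k / k!.

7770


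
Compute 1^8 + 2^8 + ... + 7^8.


This power sum has a closed form given by Faulhaber's formula
sum_{k=1}^{m} k^p = (1 / (p + 1)) * sum_{j=0}^{p} C(p + 1, j) B_j m^(p + 1 - j),
but for small m direct computation is fastest:
1 + 256 + 6561 + 65536 + 390625 + 1679616 + 5764801 = 7907396.

7907396


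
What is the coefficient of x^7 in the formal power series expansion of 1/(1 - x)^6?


The negative binomial / multiset identity is
1/(1 - x)^r = sum_{k>=0} C(k + r - 1, r - 1) x^k.
Here r = 6 and k = 7, so the coefficient is
C(7 + 5, 5) = C(12, 5)
= 792

792


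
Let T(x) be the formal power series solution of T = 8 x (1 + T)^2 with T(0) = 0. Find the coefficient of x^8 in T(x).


Apply the Lagrange inversion formula: if T = 8 x * phi(T) with phi(t) = (1 + t)^2, then [x^n] T = 8^n * (1/n) [t^(n-1)] phi(t)^n = 8^n * (1/n) [t^(n-1)] (1 + t)^(2n) = 8^n * (1/n) C(2n, n-1).
Using the identity C(2n, n-1) = C(2n, n) * n / (n+1), the unscaled factor equals C(2n, n) / (n+1) = C_n, the n-th Catalan number.
For n = 8: C_8 = C(16, 8) / 9 = 12870/9 = 1430.
With the 8^8 = 16777216 factor, the coefficient is 16777216 * 1430 = 23991418880.

23991418880


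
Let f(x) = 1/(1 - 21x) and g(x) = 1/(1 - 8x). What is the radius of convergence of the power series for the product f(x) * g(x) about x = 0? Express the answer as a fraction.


The radius of 1/(1 - 21x) is 1/21 (nearest singularity at x = 1/21), and the radius of 1/(1 - 8x) is 1/8.
The product f(x)*g(x) = 1/((1 - 21x)(1 - 8x)) has singularities at both 1/21 and 1/8, so its radius of convergence is the distance to the nearest one:
min(1/21, 1/8) = 1/21.

1/21


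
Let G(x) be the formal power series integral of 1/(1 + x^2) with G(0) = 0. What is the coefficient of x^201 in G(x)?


1/(1 + x^2) = sum_{j>=0} (-1)^j x^(2j). Integrating termwise with G(0) = 0:
G(x) = sum_{j>=0} (-1)^j x^(2j+1) / (2j+1) = arctan(x).
Only odd powers are nonzero. For x^201 write 201 = 2*100 + 1, giving
(-1)^100 / 201 = 1/201 = 1/201.

1/201


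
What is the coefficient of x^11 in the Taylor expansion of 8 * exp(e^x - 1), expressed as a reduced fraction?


exp(e^x - 1) = sum_{k>=0} Bell_k x^k / k!, where Bell_k is the k-th Bell number.
So the coefficient of x^11 is 8 * Bell_11 / 11!.
Computing: Bell_11 = 678570 and 11! = 39916800, giving
8 * 678570/39916800 = 22619/166320.

22619/166320


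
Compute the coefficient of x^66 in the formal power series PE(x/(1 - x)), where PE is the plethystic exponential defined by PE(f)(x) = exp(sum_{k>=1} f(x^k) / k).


For f(x) = x/(1 - x) we have
sum_{k>=1} f(x^k) / k = sum_{k>=1} (1/k) * x^k / (1 - x^k) = sum_{k, m >= 1} x^(k m) / k,
which after exponentiating simplifies to
PE(x/(1 - x)) = prod_{k>=1} 1 / (1 - x^k).
This is the generating function for the partition function p(n), so the coefficient of x^66 is p(66).
Computing p(66) by dynamic programming over parts 1, 2, ..., 66: p(66) = 2323520.

2323520


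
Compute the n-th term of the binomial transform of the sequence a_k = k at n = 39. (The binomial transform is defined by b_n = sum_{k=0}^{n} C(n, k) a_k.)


With a_k = k, b_n = sum_{k=0}^{n} C(n, k) k. Using k * C(n, k) = n * C(n-1, k-1) gives b_n = n * sum_{k>=1} C(n-1, k-1) = n * 2^(n-1).
For n = 39: 39 * 2^38 = 39 * 274877906944 = 10720238370816.

10720238370816


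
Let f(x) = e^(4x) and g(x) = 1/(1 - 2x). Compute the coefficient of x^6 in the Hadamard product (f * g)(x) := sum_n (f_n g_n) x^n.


Expanding: f_k = 4^k/k! (from e^(4x)) and g_k = 2^k (from 1/(1 - 2x)). So the Hadamard coefficient (f * g)_k = 4^k 2^k / k! = (8)^k / k!.
For k = 6: 8^6/6! = 262144/720 = 16384/45.

16384/45


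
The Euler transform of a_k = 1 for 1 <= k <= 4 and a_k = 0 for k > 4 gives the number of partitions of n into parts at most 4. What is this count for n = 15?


Partitions of 15 into parts at most 4:
Using generating function (1-x)^(-1)(1-x^2)^(-1)...(1-x^4)^(-1),
the coefficient of x^15 = 54

54


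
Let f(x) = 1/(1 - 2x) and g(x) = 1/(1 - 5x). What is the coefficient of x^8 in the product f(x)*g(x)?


The coefficient of x^n in f*g is the Cauchy product: sum_{k=0}^{n} a^k * b^(n-k).
With a=2, b=5, n=8:
sum_{k=0}^{8} 2^k * 5^(8-k)
= 650871

650871


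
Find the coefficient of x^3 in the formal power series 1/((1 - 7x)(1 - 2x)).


By partial fractions or Cauchy convolution:
The coefficient equals sum_{k=0}^{3} 7^k * 2^(3-k).
= 477

477


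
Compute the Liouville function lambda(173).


The Liouville function is lambda(k) = (-1)^Omega(k), where Omega(k) counts the prime factors of k with multiplicity.
Factoring: 173 = 173, so Omega(173) = 1.
lambda(173) = (-1)^1 = -1.

-1


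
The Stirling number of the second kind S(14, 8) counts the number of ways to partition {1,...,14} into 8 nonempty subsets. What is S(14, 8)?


Using the explicit formula S(n,k) = (1/k!) sum_{j=0}^{k} (-1)^(k-j) C(k,j) j^n:
S(14, 8) = 20912320
Equivalently, S(n,k) is n! times the coefficient of x^n in the EGF (e^x - 1)^k / k!.

20912320


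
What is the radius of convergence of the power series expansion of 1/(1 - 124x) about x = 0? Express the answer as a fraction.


Expanding 1/(1 - 124x) = sum_{k>=0} 124^k x^k, the series converges when |124x| < 1, i.e., |x| < 1/124.
So the radius of convergence is 1/124 = 1/124.

1/124


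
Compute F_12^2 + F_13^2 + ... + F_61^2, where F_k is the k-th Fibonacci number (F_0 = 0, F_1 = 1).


There is a standard identity sum_{k=0}^{N} F_k^2 = F_N * F_{N+1} (proved inductively from the telescoping relation F_k^2 = F_k F_{k+1} - F_{k-1} F_k). Then
sum_{k=12}^{61} F_k^2 = F_61 F_62 - F_11 F_12.
Computing: F_61 = 2504730781961, F_62 = 4052739537881, F_11 = 89, F_12 = 144.
Sum = 2504730781961 * 4052739537881 - 89 * 144 = 10151021471800938910951825.

10151021471800938910951825


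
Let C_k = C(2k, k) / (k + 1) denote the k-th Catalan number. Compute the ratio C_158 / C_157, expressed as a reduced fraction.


Using C_k = (2k)! / (k! (k+1)!), the ratio C_{k+1}/C_k simplifies to
C_{k+1}/C_k = [(2k+2)! / ((k+1)! (k+2)!)] * [k! (k+1)! / (2k)!]
 = (2k+2)(2k+1) / ((k+1)(k+2)) = 2(2k+1) / (k+2).
For k = 157: 2(2*157 + 1) / (157 + 2) = 630/159 = 210/53.

210/53


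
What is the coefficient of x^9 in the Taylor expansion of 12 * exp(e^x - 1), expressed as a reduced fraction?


exp(e^x - 1) = sum_{k>=0} Bell_k x^k / k!, where Bell_k is the k-th Bell number.
So the coefficient of x^9 is 12 * Bell_9 / 9!.
Computing: Bell_9 = 21147 and 9! = 362880, giving
12 * 21147/362880 = 1007/1440.

1007/1440


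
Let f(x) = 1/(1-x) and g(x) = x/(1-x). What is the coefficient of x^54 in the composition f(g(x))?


First simplify the composition: f(g(x)) = 1/(1 - x/(1-x)) = (1-x)/((1-x) - x) = (1-x)/(1-2x).
Now extract the coefficient. Write (1-x)/(1-2x) = 1/(1-2x) - x/(1-2x).
The coefficient of x^n in 1/(1-2x) is 2^n, and in x/(1-2x) is 2^(n-1) (for n >= 1).
So the coefficient of x^54 is 2^54 - 2^53 = 18014398509481984 - 9007199254740992 = 9007199254740992.

9007199254740992


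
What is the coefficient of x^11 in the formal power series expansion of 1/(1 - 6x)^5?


The general identity 1/(1 - c x)^r = sum_{k>=0} c^k C(k + r - 1, r - 1) x^k follows by substituting y = c x into 1/(1 - y)^r = sum_{k>=0} C(k + r - 1, r - 1) y^k.
For c = 6, r = 5, k = 11:
6^11 * C(15, 4) = 362797056 * 1365 = 495217981440.

495217981440


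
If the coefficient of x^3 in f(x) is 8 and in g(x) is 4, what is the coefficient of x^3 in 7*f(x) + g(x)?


Scalar multiplication scales coefficients: 7 * 8 = 56.
Then add the g coefficient: 56 + 4
= 60

60


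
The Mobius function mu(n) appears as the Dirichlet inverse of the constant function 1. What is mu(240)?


240 has a squared prime factor, so mu(240) = 0.
Factorization reveals a repeated prime.

0


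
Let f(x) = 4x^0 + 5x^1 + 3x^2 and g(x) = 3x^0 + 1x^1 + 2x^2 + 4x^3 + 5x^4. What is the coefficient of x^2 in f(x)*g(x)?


Cauchy product at x^2:
4*2 + 5*1 + 3*3
= 22

22


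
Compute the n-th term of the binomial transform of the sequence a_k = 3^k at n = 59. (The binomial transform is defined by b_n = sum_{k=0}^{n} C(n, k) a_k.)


With a_k = 3^k, b_n = sum_{k=0}^{n} C(n, k) 3^k = (1 + 3)^n by the binomial theorem.
For n = 59: (1 + 3)^59 = 4^59 = 332306998946228968225951765070086144.

332306998946228968225951765070086144


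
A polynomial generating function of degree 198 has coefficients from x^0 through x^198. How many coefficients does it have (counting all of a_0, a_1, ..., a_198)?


A polynomial of degree 198 takes the form a_0 + a_1 x + ... + a_198 x^198.
The number of coefficients is 198 + 1 = 199.

199


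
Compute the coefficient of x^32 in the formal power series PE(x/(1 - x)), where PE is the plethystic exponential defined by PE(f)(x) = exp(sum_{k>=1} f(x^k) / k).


For f(x) = x/(1 - x) we have
sum_{k>=1} f(x^k) / k = sum_{k>=1} (1/k) * x^k / (1 - x^k) = sum_{k, m >= 1} x^(k m) / k,
which after exponentiating simplifies to
PE(x/(1 - x)) = prod_{k>=1} 1 / (1 - x^k).
This is the generating function for the partition function p(n), so the coefficient of x^32 is p(32).
Computing p(32) by dynamic programming over parts 1, 2, ..., 32: p(32) = 8349.

8349


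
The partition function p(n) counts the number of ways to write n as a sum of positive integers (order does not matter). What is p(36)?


Using the generating function prod_{k>=1} 1/(1-x^k), we compute p(36).
By dynamic programming over parts 1 through 36:
p(36) = 17977

17977


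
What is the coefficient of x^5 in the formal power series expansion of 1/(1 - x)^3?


The negative binomial / multiset identity is
1/(1 - x)^r = sum_{k>=0} C(k + r - 1, r - 1) x^k.
Here r = 3 and k = 5, so the coefficient is
C(5 + 2, 2) = C(7, 2)
= 21

21


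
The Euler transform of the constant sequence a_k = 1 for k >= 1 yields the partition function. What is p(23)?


The Euler transform converts the sequence a_k = 1 into the number of integer partitions.
Using the recurrence or dynamic programming:
p(23) = 1255

1255


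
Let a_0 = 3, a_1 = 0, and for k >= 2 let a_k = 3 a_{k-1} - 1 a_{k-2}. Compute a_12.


Iterating the recurrence forward:
a_0 = 3
a_1 = 0
a_2 = 3*0 - 1*3 = -3
a_3 = 3*-3 - 1*0 = -9
a_4 = 3*-9 - 1*-3 = -24
a_5 = 3*-24 - 1*-9 = -63
a_6 = 3*-63 - 1*-24 = -165
a_7 = 3*-165 - 1*-63 = -432
a_8 = 3*-432 - 1*-165 = -1131
a_9 = 3*-1131 - 1*-432 = -2961
a_10 = 3*-2961 - 1*-1131 = -7752
a_11 = 3*-7752 - 1*-2961 = -20295
a_12 = 3*-20295 - 1*-7752 = -53133
So a_12 = -53133.

-53133


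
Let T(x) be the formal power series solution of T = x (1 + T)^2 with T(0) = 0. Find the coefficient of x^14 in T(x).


Apply the Lagrange inversion formula: if T = x * phi(T) with phi(t) = (1 + t)^2, then [x^n] T = (1/n) [t^(n-1)] phi(t)^n = (1/n) [t^(n-1)] (1 + t)^(2n) = (1/n) C(2n, n-1).
Using the identity C(2n, n-1) = C(2n, n) * n / (n+1), the unscaled factor equals C(2n, n) / (n+1) = C_n, the n-th Catalan number.
For n = 14: C_14 = C(28, 14) / 15 = 40116600/15 = 2674440 = 2674440.

2674440


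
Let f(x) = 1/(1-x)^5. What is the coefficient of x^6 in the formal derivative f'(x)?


Differentiate: d/dx [ 1/(1-x)^r ] = r / (1-x)^(r+1).
Here r = 5, so f'(x) = 5 / (1-x)^6.
The expansion of 1/(1-x)^(r+1) has coefficient of x^n equal to C(n+r, r).
So the coefficient of x^6 in f'(x) is
5 * C(11, 5) = 5 * 462 = 2310

2310


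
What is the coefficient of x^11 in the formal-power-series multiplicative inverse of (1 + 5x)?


The inverse is 1/(1 + 5x). Apply the geometric identity 1/(1 - y) = sum_{k>=0} y^k with y = -5x:
1/(1 + 5x) = sum_{k>=0} (-5)^k x^k.
So the coefficient of x^11 is (-5)^11 = -48828125.

-48828125


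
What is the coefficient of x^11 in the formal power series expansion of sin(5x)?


The Maclaurin series is sin(t) = sum_{k>=0} (-1)^k t^(2k+1) / (2k+1)!, so substituting t = 5x, only odd powers of x are nonzero, with coefficient of x^(2k+1) equal to (-1)^k 5^(2k+1) / (2k+1)!.
Write 11 = 2*5 + 1, giving the coefficient (-1)^5 * 5^11 / 11! = -48828125/39916800 = -1953125/1596672.

-1953125/1596672


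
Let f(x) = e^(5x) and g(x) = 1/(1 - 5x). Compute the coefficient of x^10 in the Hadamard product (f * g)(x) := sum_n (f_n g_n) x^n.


Expanding: f_k = 5^k/k! (from e^(5x)) and g_k = 5^k (from 1/(1 - 5x)). So the Hadamard coefficient (f * g)_k = 5^k 5^k / k! = (25)^k / k!.
For k = 10: 25^10/10! = 95367431640625/3628800 = 3814697265625/145152.

3814697265625/145152


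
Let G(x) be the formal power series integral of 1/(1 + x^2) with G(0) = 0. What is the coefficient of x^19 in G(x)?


1/(1 + x^2) = sum_{j>=0} (-1)^j x^(2j). Integrating termwise with G(0) = 0:
G(x) = sum_{j>=0} (-1)^j x^(2j+1) / (2j+1) = arctan(x).
Only odd powers are nonzero. For x^19 write 19 = 2*9 + 1, giving
(-1)^9 / 19 = -1/19 = -1/19.

-1/19


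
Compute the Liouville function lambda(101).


The Liouville function is lambda(k) = (-1)^Omega(k), where Omega(k) counts the prime factors of k with multiplicity.
Factoring: 101 = 101, so Omega(101) = 1.
lambda(101) = (-1)^1 = -1.

-1


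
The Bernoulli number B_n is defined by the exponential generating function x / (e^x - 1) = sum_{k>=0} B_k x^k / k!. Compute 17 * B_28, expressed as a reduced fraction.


Bernoulli numbers can also be computed recursively via B_0 = 1 and sum_{j=0}^{m} C(m+1, j) B_j = 0 for m >= 1. Odd-index Bernoulli numbers vanish for k >= 3.
Computing B_28 = -23749461029/870, so 17 * B_28 = 17 * -23749461029/870 = -403740837493/870.

-403740837493/870


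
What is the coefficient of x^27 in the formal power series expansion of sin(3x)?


The Maclaurin series is sin(t) = sum_{k>=0} (-1)^k t^(2k+1) / (2k+1)!, so substituting t = 3x, only odd powers of x are nonzero, with coefficient of x^(2k+1) equal to (-1)^k 3^(2k+1) / (2k+1)!.
Write 27 = 2*13 + 1, giving the coefficient (-1)^13 * 3^27 / 27! = -7625597484987/10888869450418352160768000000 = -4782969/6829776306569216000000.

-4782969/6829776306569216000000


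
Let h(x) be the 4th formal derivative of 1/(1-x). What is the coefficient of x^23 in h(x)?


Differentiating 4 times: d^4/dx^4 [1/(1-x)] = 4!/(1-x)^5.
The expansion 1/(1-x)^5 = sum_{k>=0} C(k+4, 4) x^k, so the coefficient of x^n in 4!/(1-x)^5 is 4! * C(n+4, 4).
For n = 23: 24 * C(27, 4) = 24 * 17550 = 421200

421200


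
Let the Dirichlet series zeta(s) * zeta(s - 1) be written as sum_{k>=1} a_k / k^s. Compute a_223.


Convolution gives a_k = sum_{d | k} d * 1 = sum_{d | k} d = sigma(k), the sum of positive divisors of k.
For k = 223, the divisors are 1, 223, so
sigma(223) = 1 + 223 = 224.

224


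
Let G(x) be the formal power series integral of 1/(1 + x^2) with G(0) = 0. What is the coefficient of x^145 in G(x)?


1/(1 + x^2) = sum_{j>=0} (-1)^j x^(2j). Integrating termwise with G(0) = 0:
G(x) = sum_{j>=0} (-1)^j x^(2j+1) / (2j+1) = arctan(x).
Only odd powers are nonzero. For x^145 write 145 = 2*72 + 1, giving
(-1)^72 / 145 = 1/145 = 1/145.

1/145


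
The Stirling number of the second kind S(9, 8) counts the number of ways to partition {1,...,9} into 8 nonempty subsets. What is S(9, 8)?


Using the explicit formula S(n,k) = (1/k!) sum_{j=0}^{k} (-1)^(k-j) C(k,j) j^n:
S(9, 8) = 36
Equivalently, S(n,k) is n! times the coefficient of x^n in the EGF (e^x - 1)^k / k!.

36


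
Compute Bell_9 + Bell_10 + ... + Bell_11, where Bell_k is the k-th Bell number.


Recall Bell_k counts set partitions of a k-set (with Bell_0 = 1 by convention).
Bell_9 through Bell_11: 21147, 115975, 678570
Sum = 21147 + 115975 + 678570 = 815692.

815692


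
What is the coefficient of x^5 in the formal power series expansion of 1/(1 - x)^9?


The negative binomial / multiset identity is
1/(1 - x)^r = sum_{k>=0} C(k + r - 1, r - 1) x^k.
Here r = 9 and k = 5, so the coefficient is
C(5 + 8, 8) = C(13, 8)
= 1287

1287


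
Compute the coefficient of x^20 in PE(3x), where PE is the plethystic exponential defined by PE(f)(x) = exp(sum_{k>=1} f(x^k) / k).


With f(x) = 3x, the exponent is sum_{k>=1} 3 x^k / k = 3 * (-ln(1 - x)). Exponentiating:
PE(3x) = exp(-3 ln(1 - x)) = 1/(1 - x)^3.
By the negative binomial expansion, [x^n] 1/(1 - x)^3 = C(n + 2, 2).
For n = 20: C(22, 2) = 231.

231


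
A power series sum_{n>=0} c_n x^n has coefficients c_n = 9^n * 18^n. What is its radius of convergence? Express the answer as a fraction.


By the root test (Cauchy-Hadamard), the radius is R = 1 / limsup_n |c_n|^(1/n).
Here |c_n|^(1/n) = (9^n * 18^n)^(1/n) = 9 * 18 = 162 for all n.
So R = 1/162 = 1/162.

1/162


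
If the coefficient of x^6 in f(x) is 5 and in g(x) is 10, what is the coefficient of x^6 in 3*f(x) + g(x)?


Scalar multiplication scales coefficients: 3 * 5 = 15.
Then add the g coefficient: 15 + 10
= 25

25


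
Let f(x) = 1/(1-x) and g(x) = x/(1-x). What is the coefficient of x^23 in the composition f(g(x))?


First simplify the composition: f(g(x)) = 1/(1 - x/(1-x)) = (1-x)/((1-x) - x) = (1-x)/(1-2x).
Now extract the coefficient. Write (1-x)/(1-2x) = 1/(1-2x) - x/(1-2x).
The coefficient of x^n in 1/(1-2x) is 2^n, and in x/(1-2x) is 2^(n-1) (for n >= 1).
So the coefficient of x^23 is 2^23 - 2^22 = 8388608 - 4194304 = 4194304.

4194304


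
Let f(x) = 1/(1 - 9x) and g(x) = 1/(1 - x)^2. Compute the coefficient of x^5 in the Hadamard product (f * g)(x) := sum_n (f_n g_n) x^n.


f has coefficients f_k = 9^k. For g = 1/(1 - x)^2 the coefficient is g_k = C(k + 1, 1) = k + 1. The Hadamard coefficient is (f * g)_k = 9^k * (k + 1).
For k = 5: 9^5 * 6 = 59049 * 6 = 354294.

354294


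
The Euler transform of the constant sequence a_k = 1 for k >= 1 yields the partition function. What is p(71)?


The Euler transform converts the sequence a_k = 1 into the number of integer partitions.
Using the recurrence or dynamic programming:
p(71) = 4697205

4697205


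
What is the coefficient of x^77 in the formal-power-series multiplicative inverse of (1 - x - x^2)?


Let the inverse be f(x) = sum_{k>=0} a_k x^k. From f(x) * (1 - x - x^2) = 1 and matching coefficients:
 x^0: a_0 = 1.
 x^1: a_1 - a_0 = 0, so a_1 = 1.
 x^k (k >= 2): a_k - a_{k-1} - a_{k-2} = 0, i.e. a_k = a_{k-1} + a_{k-2}.
This is the Fibonacci-type recurrence shifted so that a_0 = a_1 = 1.
Iterating: a_0=1, a_1=1, a_2=2, a_3=3, a_4=5, a_5=8, a_6=13, a_7=21, a_8=34, a_9=55, ...
a_77 = 8944394323791464.

8944394323791464


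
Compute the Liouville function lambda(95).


The Liouville function is lambda(k) = (-1)^Omega(k), where Omega(k) counts the prime factors of k with multiplicity.
Factoring: 95 = 5 * 19, so Omega(95) = 2.
lambda(95) = (-1)^2 = 1.

1


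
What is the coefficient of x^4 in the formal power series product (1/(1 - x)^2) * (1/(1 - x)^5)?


Combine the factors: (1/(1 - x)^2) * (1/(1 - x)^5) = 1/(1 - x)^7.
Then use 1/(1 - x)^r = sum_{k>=0} C(k + r - 1, r - 1) x^k with r = 7 and k = 4:
C(10, 6) = 210.

210


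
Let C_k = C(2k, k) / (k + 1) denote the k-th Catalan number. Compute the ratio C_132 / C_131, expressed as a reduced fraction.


Using C_k = (2k)! / (k! (k+1)!), the ratio C_{k+1}/C_k simplifies to
C_{k+1}/C_k = [(2k+2)! / ((k+1)! (k+2)!)] * [k! (k+1)! / (2k)!]
 = (2k+2)(2k+1) / ((k+1)(k+2)) = 2(2k+1) / (k+2).
For k = 131: 2(2*131 + 1) / (131 + 2) = 526/133 = 526/133.

526/133


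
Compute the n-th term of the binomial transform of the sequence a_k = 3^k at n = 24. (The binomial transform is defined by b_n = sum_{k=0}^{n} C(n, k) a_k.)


With a_k = 3^k, b_n = sum_{k=0}^{n} C(n, k) 3^k = (1 + 3)^n by the binomial theorem.
For n = 24: (1 + 3)^24 = 4^24 = 281474976710656.

281474976710656


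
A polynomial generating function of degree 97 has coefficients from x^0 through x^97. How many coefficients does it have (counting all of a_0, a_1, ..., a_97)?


A polynomial of degree 97 takes the form a_0 + a_1 x + ... + a_97 x^97.
The number of coefficients is 97 + 1 = 98.

98


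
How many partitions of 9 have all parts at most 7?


Using the generating function (1-x)^(-1)(1-x^2)^(-1)...(1-x^7)^(-1),
the coefficient of x^9 counts these restricted partitions.
Result = 28

28


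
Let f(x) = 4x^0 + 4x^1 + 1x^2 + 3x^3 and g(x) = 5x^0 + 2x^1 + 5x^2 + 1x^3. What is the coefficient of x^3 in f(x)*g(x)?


Cauchy product at x^3:
4*1 + 4*5 + 1*2 + 3*5
= 41

41


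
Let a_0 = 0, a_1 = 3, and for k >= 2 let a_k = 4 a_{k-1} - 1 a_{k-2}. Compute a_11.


Iterating the recurrence forward:
a_0 = 0
a_1 = 3
a_2 = 4*3 - 1*0 = 12
a_3 = 4*12 - 1*3 = 45
a_4 = 4*45 - 1*12 = 168
a_5 = 4*168 - 1*45 = 627
a_6 = 4*627 - 1*168 = 2340
a_7 = 4*2340 - 1*627 = 8733
a_8 = 4*8733 - 1*2340 = 32592
a_9 = 4*32592 - 1*8733 = 121635
a_10 = 4*121635 - 1*32592 = 453948
a_11 = 4*453948 - 1*121635 = 1694157
So a_11 = 1694157.

1694157


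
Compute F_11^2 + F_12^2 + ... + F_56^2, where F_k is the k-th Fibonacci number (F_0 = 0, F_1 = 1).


There is a standard identity sum_{k=0}^{N} F_k^2 = F_N * F_{N+1} (proved inductively from the telescoping relation F_k^2 = F_k F_{k+1} - F_{k-1} F_k). Then
sum_{k=11}^{56} F_k^2 = F_56 F_57 - F_10 F_11.
Computing: F_56 = 225851433717, F_57 = 365435296162, F_10 = 55, F_11 = 89.
Sum = 225851433717 * 365435296162 - 55 * 89 = 82534085568984207489259.

82534085568984207489259


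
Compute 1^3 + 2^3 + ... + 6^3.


This power sum has a closed form given by Faulhaber's formula
sum_{k=1}^{m} k^p = (1 / (p + 1)) * sum_{j=0}^{p} C(p + 1, j) B_j m^(p + 1 - j),
but for small m direct computation is fastest:
1 + 8 + 27 + 64 + 125 + 216 = 441.

441


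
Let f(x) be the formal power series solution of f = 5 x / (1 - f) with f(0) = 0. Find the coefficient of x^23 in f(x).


Apply Lagrange inversion: f = 5 x * phi(f) with phi(t) = 1/(1 - t), so
[x^n] f = 5^n * (1/n) [t^(n-1)] phi(t)^n = 5^n * (1/n) [t^(n-1)] (1 - t)^(-n) = 5^n * (1/n) C(2n - 2, n - 1) = 5^n * C_{n-1}.
For n = 23: C_22 = C(44, 22) / 23 = 2104098963720/23 = 91482563640.
With the 5^23 = 11920928955078125 factor, the coefficient is 11920928955078125 * 91482563640 = 1090557141780853271484375000.

1090557141780853271484375000


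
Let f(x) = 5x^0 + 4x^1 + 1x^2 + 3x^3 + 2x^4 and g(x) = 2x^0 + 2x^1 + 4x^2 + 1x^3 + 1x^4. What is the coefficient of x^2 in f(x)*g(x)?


Cauchy product at x^2:
5*4 + 4*2 + 1*2
= 30

30


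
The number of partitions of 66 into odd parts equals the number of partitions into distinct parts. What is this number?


Computing partitions of 66 into odd parts (1, 3, 5, ...):
Using the generating function prod_{k>=0} 1/(1-x^(2k+1)),
the count is 20132

20132


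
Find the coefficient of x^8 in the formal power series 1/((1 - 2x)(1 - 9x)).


By partial fractions or Cauchy convolution:
The coefficient equals sum_{k=0}^{8} 2^k * 9^(8-k).
= 55345711

55345711


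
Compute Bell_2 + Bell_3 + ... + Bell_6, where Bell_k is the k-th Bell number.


Recall Bell_k counts set partitions of a k-set (with Bell_0 = 1 by convention).
Bell_2 through Bell_6: 2, 5, 15, 52, 203
Sum = 2 + 5 + 15 + 52 + 203 = 277.

277


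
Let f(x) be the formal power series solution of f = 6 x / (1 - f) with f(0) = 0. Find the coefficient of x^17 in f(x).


Apply Lagrange inversion: f = 6 x * phi(f) with phi(t) = 1/(1 - t), so
[x^n] f = 6^n * (1/n) [t^(n-1)] phi(t)^n = 6^n * (1/n) [t^(n-1)] (1 - t)^(-n) = 6^n * (1/n) C(2n - 2, n - 1) = 6^n * C_{n-1}.
For n = 17: C_16 = C(32, 16) / 17 = 601080390/17 = 35357670.
With the 6^17 = 16926659444736 factor, the coefficient is 16926659444736 * 35357670 = 598487238849358725120.

598487238849358725120


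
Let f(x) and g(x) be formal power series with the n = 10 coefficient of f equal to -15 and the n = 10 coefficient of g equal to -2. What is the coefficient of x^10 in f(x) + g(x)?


Addition of formal power series is termwise.
The coefficient of x^10 in f + g = -15 + -2
= -17

-17


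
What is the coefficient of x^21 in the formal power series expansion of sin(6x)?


The Maclaurin series is sin(t) = sum_{k>=0} (-1)^k t^(2k+1) / (2k+1)!, so substituting t = 6x, only odd powers of x are nonzero, with coefficient of x^(2k+1) equal to (-1)^k 6^(2k+1) / (2k+1)!.
Write 21 = 2*10 + 1, giving the coefficient (-1)^10 * 6^21 / 21! = 21936950640377856/51090942171709440000 = 4251528/9901766875.

4251528/9901766875


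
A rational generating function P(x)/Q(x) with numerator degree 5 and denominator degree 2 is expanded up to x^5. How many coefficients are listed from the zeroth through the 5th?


Expanding up to x^5 gives the coefficients for x^0, x^1, ..., x^5.
That is 5 + 1 = 6 coefficients in total.

6


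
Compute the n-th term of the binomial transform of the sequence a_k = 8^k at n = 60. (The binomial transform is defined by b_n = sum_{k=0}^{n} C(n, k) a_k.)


With a_k = 8^k, b_n = sum_{k=0}^{n} C(n, k) 8^k = (1 + 8)^n by the binomial theorem.
For n = 60: (1 + 8)^60 = 9^60 = 1797010299914431210413179829509605039731475627537851106401.

1797010299914431210413179829509605039731475627537851106401


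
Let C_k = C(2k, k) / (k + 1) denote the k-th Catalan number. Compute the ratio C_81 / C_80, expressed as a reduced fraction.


Using C_k = (2k)! / (k! (k+1)!), the ratio C_{k+1}/C_k simplifies to
C_{k+1}/C_k = [(2k+2)! / ((k+1)! (k+2)!)] * [k! (k+1)! / (2k)!]
 = (2k+2)(2k+1) / ((k+1)(k+2)) = 2(2k+1) / (k+2).
For k = 80: 2(2*80 + 1) / (80 + 2) = 322/82 = 161/41.

161/41


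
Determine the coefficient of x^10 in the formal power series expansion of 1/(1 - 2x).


The geometric series identity gives 1/(1 - c x) = sum_{k>=0} c^k x^k, so the coefficient of x^k is c^k.
Here c = 2 and k = 10.
Computing: 2^10 = 1024

1024


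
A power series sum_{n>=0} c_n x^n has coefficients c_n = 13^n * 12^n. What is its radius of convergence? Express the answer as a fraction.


By the root test (Cauchy-Hadamard), the radius is R = 1 / limsup_n |c_n|^(1/n).
Here |c_n|^(1/n) = (13^n * 12^n)^(1/n) = 13 * 12 = 156 for all n.
So R = 1/156 = 1/156.

1/156


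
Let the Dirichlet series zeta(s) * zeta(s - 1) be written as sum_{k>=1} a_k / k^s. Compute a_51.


Convolution gives a_k = sum_{d | k} d * 1 = sum_{d | k} d = sigma(k), the sum of positive divisors of k.
For k = 51, the divisors are 1, 3, 17, 51, so
sigma(51) = 1 + 3 + 17 + 51 = 72.

72


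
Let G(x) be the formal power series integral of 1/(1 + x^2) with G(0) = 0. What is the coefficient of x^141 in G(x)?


1/(1 + x^2) = sum_{j>=0} (-1)^j x^(2j). Integrating termwise with G(0) = 0:
G(x) = sum_{j>=0} (-1)^j x^(2j+1) / (2j+1) = arctan(x).
Only odd powers are nonzero. For x^141 write 141 = 2*70 + 1, giving
(-1)^70 / 141 = 1/141 = 1/141.

1/141


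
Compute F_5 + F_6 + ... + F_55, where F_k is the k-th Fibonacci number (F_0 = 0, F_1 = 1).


Use the identity sum_{k=0}^{N} F_k = F_{N+2} - 1 (which follows from F_{k+2} - F_{k+1} = F_k). Then
sum_{k=5}^{55} F_k = (F_{57} - 1) - (F_{6} - 1) = F_{57} - F_{6}.
Computing: F_{57} = 365435296162, F_{6} = 8, so
Sum = 365435296162 - 8 = 365435296154.

365435296154


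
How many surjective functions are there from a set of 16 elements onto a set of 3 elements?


By inclusion-exclusion on which target elements are missed, the number of surjections from an n-set onto a k-set is
surj(n, k) = sum_{j=0}^{k} (-1)^j C(k, j) (k - j)^n.
Equivalently surj(n, k) = k! * S(n, k), where S(n, k) is the Stirling number of the second kind.
For n = 16, k = 3:
S(16, 3) = 7141686, so
surj = 3! * 7141686 = 6 * 7141686 = 42850116.

42850116


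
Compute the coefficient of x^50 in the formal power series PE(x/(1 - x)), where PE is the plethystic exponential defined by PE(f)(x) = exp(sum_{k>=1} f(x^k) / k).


For f(x) = x/(1 - x) we have
sum_{k>=1} f(x^k) / k = sum_{k>=1} (1/k) * x^k / (1 - x^k) = sum_{k, m >= 1} x^(k m) / k,
which after exponentiating simplifies to
PE(x/(1 - x)) = prod_{k>=1} 1 / (1 - x^k).
This is the generating function for the partition function p(n), so the coefficient of x^50 is p(50).
Computing p(50) by dynamic programming over parts 1, 2, ..., 50: p(50) = 204226.

204226
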